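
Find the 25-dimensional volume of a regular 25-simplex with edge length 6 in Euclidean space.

Volume = 6^25 · √(26/2^25) / 25! ≈ 1.61342e-09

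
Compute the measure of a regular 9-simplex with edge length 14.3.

For a regular n-simplex with edge a, V = (a^n / n!)·√((n+1)/2^n). With a=14.3, n=9: V ≈ 9630.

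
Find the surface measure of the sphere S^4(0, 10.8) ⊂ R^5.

The surface area of an n-ball is 2π^(n/2) r^(n-1) / Γ(n/2). For n=5, r=10.8: 358066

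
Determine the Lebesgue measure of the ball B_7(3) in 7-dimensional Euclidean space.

The n-ball volume is π^(n/2)·r^n/Γ(n/2+1). With n=7, r=3: V = 11664·π^3/35 ≈ 10333.1.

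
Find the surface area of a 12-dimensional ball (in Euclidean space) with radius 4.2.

S = n·V_n(r)/r = 12·V_12(4.2)/4.2 (volume-to-surface relation), giving 1.14945e+08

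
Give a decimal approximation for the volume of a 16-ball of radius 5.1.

The n-ball volume is π^(n/2)·r^n/Γ(n/2+1). With n=16, r=5.1: V ≈ 4.92948e+10.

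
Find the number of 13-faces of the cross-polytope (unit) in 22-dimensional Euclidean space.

f_13(22-orthoplex) = 2^14 · (22 choose 14) = 5239111680.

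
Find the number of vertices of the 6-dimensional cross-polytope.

The vertices are ±e_1, ..., ±e_6, so there are 2·6 = 12.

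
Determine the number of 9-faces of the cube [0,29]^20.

Number of 9-faces = C(20,9) · 2^(20-9) = 167960 · 2048 = 343982080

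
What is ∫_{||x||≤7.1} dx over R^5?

The n-ball volume is π^(n/2)·r^n/Γ(n/2+1). With n=5, r=7.1: V ≈ 94970.8.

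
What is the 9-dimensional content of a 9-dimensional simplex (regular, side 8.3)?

Volume = 8.3^9 · √(10/2^9) / 9! ≈ 71.9954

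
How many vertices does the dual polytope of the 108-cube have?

The 108-dimensional cross-polytope has 2n = 2·108 = 216 vertices.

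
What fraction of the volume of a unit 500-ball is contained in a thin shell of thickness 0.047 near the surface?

Shell fraction = 1 - (1-0.047)^500 ≈ 1 - 3.519e-11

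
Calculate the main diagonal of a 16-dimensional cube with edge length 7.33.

d = √(7.33² + 7.33² + ... + 7.33²) [16 terms] = √(16·7.33²) = 7.33√16 = 29.32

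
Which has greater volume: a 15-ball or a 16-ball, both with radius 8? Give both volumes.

V_15(8.0) ≈ 1.34208e+13. V_16(8.0) ≈ 6.62397e+13. The 16-ball is larger.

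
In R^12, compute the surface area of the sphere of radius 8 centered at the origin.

The surface area of an n-ball is 2π^(n/2) r^(n-1) / Γ(n/2). For n=12, r=8: 2147483648·π^6/15 ≈ 1.37638e+11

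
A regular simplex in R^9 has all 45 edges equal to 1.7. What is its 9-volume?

For a regular n-simplex with edge a, V = (a^n / n!)·√((n+1)/2^n). With a=1.7, n=9: V ≈ 4.56712e-05.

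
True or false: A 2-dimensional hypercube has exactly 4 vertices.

True. The 2-cube has 2^2 = 4 vertices.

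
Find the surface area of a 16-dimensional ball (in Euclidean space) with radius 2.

The surface area of an n-ball is 2π^(n/2) r^(n-1) / Γ(n/2). For n=16, r=2: 4096·π^8/315 ≈ 123381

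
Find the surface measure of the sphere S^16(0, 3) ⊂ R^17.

|∂B_17(3)| = 272097792·π^8/25025 ≈ 1.03169e+08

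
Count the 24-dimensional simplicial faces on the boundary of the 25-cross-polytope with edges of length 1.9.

f_24(25-orthoplex) = 2^25 · (25 choose 25) = 33554432.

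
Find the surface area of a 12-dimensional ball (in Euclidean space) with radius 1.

S = n·V_n(r)/r = 12·V_12(1)/1 (volume-to-surface relation), giving π^6/60 ≈ 16.0232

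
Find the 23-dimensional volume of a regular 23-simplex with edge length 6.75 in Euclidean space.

V_23 = √(24) · 6.75^23 / (23! · 2^(23/2)) ≈ 7.75806e-07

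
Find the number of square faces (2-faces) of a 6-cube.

Choose 2 of 6 axes to span the face (C(6,2) = 15 ways), then fix each of the remaining 4 coordinates at one of its two extreme values (2^4 = 16 ways): 15·16 = 240.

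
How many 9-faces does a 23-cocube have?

An n-cross-polytope has 2^(k+1)·C(n,k+1) k-faces. Here 2^10·C(23,10) = 1024·1144066 = 1171523584.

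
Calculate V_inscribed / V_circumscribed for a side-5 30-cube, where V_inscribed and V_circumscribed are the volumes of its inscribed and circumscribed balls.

Volume scales as r^n, and r_in/r_out = 1/√30, giving (1/√30)^30 ≈ 6.96917e-23.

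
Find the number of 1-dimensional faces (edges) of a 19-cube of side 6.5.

An n-cube has n·2^(n-1) edges. With n = 19: 19·262144 = 4980736.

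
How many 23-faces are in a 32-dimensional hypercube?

f_23(32-cube) = (32 choose 23) · 2^9 = 14360985600.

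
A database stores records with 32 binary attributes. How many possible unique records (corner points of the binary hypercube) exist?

An n-cube has 2^n vertices; for n = 32 that is 2^32 = 4294967296.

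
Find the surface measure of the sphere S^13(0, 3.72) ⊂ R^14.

S = n·V_n(r)/r = 14·V_14(3.72)/3.72 (volume-to-surface relation), giving 2.19182e+08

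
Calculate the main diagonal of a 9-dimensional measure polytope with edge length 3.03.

d = √(3.03² + 3.03² + ... + 3.03²) [9 terms] = √(9·3.03²) = 3.03√9 = 9.09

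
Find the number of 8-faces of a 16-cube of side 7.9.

Choose 8 of 16 axes to span the face (C(16,8) = 12870 ways), then fix each of the remaining 8 coordinates at one of its two extreme values (2^8 = 256 ways): 12870·256 = 3294720.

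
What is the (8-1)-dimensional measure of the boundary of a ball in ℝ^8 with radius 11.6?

|∂B_8(11.6)| ≈ 9.17665e+08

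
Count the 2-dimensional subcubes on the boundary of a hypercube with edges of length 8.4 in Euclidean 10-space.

Choose 2 of 10 axes to span the face (C(10,2) = 45 ways), then fix each of the remaining 8 coordinates at one of its two extreme values (2^8 = 256 ways): 45·256 = 11520.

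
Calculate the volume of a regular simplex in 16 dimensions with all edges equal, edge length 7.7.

V = (7.7^16 / 16!) · √((16+1) / 2^16) ≈ 0.117548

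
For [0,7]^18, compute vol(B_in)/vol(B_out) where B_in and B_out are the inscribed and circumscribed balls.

V_in/V_out = n^(-n/2) = 18^(-18/2) ≈ 5.04136e-12.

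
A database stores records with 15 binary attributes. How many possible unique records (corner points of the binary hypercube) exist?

Each vertex is a binary string of length 15, so there are 2^15 = 32768.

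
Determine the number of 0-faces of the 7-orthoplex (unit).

Number of 0-faces = 2^(0+1) · C(7,0+1) = 2 · 7 = 14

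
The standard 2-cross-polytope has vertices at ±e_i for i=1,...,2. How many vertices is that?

The 2-dimensional cross-polytope has 2n = 2·2 = 4 vertices.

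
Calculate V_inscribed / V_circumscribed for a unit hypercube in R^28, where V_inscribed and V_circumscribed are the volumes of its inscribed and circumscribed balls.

Volume scales as r^n, and r_in/r_out = 1/√28, giving (1/√28)^28 ≈ 5.49272e-21.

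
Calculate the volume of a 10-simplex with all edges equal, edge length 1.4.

V = (1.4^10 / 10!) · √((10+1) / 2^10) ≈ 8.26159e-07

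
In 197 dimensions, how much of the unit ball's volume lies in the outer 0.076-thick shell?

V(inner)/V(outer) = ((1-0.076)/1)^197 ≈ 1.727e-07, so the shell fraction is 0.9999998273.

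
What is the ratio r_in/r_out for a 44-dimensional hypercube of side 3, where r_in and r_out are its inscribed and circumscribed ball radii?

Ratio = (s/2)/(s√44/2) = 44^(-1/2) ≈ 0.150756.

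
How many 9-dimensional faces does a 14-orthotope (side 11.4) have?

Number of 9-faces = C(14,9) · 2^(14-9) = 2002 · 32 = 64064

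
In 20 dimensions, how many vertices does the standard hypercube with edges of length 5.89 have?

Each vertex is a binary string of length 20, so there are 2^20 = 1048576.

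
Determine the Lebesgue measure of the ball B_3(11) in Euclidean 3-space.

V = 5324·π/3 ≈ 5575.28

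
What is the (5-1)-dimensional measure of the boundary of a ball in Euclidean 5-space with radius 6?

The surface area of an n-ball is 2π^(n/2) r^(n-1) / Γ(n/2). For n=5, r=6: 3456·π^2 ≈ 34109.4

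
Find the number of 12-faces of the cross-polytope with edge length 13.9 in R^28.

f_12(28-orthoplex) = 2^13 · (28 choose 13) = 306726174720.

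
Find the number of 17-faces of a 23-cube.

f_17(23-cube) = (23 choose 17) · 2^6 = 6460608.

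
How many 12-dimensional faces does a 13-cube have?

f_12(13-cube) = (13 choose 12) · 2^1 = 26.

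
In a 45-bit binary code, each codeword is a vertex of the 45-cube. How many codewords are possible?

Each vertex is a binary string of length 45, so there are 2^45 = 35184372088832.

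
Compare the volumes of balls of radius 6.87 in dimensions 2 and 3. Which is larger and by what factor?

V_2(6.87) ≈ 148.273, V_3(6.87) ≈ 1358.18. The 3-ball is larger by a factor of 9.16.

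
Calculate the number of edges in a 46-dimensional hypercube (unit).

Number of 1-faces = C(46,1)·2^(46-1) = 46·35184372088832 = 1618481116086272.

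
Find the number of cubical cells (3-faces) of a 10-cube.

Number of 3-faces = C(10,3) · 2^(10-3) = 120 · 128 = 15360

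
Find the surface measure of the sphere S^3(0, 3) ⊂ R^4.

The surface area of an n-ball is 2π^(n/2) r^(n-1) / Γ(n/2). For n=4, r=3: 54·π^2 ≈ 532.959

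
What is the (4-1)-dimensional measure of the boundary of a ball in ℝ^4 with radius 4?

The surface area of an n-ball is 2π^(n/2) r^(n-1) / Γ(n/2). For n=4, r=4: 128·π^2 ≈ 1263.31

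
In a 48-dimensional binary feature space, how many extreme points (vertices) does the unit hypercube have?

An n-cube has 2^n vertices; for n = 48 that is 2^48 = 281474976710656.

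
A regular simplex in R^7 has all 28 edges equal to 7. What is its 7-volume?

V_7 = √(8) · 7^7 / (7! · 2^(7/2)) ≈ 40.8503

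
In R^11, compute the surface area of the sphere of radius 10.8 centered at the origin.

The surface area of an n-ball is 2π^(n/2) r^(n-1) / Γ(n/2). For n=11, r=10.8: 4.4744e+11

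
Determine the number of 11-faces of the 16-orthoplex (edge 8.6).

f_11(16-orthoplex) = 2^12 · (16 choose 12) = 7454720.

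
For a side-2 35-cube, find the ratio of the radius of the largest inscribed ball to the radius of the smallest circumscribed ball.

Ratio = (s/2)/(s√35/2) = 35^(-1/2) ≈ 0.169031.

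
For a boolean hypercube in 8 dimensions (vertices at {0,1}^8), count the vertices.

The 8-cube has 2^8 = 256 vertices.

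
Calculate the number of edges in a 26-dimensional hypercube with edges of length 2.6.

The 26-cube has n·2^(n-1) = 26·2^25 = 26·33554432 = 872415232 edges.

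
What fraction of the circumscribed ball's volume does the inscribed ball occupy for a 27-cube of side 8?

V_in / V_out = (r_in/r_out)^27 = (1/√27)^27 = 27^(-27/2) ≈ 4.74886e-20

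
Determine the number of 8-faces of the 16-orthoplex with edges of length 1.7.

f_8(16-orthoplex) = 2^9 · (16 choose 9) = 5857280.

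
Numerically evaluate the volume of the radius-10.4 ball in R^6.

V_6(10.4) = π^(6/2) · (10.4)^6 / Γ(6/2 + 1) ≈ 6.53881e+06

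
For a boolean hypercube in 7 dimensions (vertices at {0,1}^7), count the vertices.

The 7-cube has 2^7 = 128 vertices.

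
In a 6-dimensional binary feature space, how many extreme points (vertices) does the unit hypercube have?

An n-cube has 2^n vertices; for n = 6 that is 2^6 = 64.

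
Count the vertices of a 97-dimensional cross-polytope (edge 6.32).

The vertices are ±e_1, ..., ±e_97, so there are 2·97 = 194.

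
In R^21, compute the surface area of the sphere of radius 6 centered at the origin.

The surface area of an n-ball is 2π^(n/2) r^(n-1) / Γ(n/2). For n=21, r=6: 92442129447518208·π^10/8083075 ≈ 1.07101e+15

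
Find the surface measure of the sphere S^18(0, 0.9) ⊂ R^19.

S_19(0.9) = 2·π^(19/2)·(0.9)^18 / Γ(19/2) ≈ 0.132955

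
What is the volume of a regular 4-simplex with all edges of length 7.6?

V = (7.6^4 / 4!) · √((4+1) / 2^4) ≈ 77.7084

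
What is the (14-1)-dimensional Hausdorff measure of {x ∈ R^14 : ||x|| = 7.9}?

|∂B_14(7.9)| ≈ 3.91651e+12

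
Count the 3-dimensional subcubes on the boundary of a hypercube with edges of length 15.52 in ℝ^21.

Number of 3-faces = C(21,3) · 2^(21-3) = 1330 · 262144 = 348651520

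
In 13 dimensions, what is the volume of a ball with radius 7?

V_13(7) = π^(13/2) · (7)^13 / Γ(13/2 + 1) = 1771684761728·π^6/19305 ≈ 8.82299e+10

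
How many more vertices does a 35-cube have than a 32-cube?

The 35-cube has 2^35 = 34359738368 vertices. The 32-cube has 2^32 = 4294967296 vertices. Difference: 34359738368 - 4294967296 = 30064771072.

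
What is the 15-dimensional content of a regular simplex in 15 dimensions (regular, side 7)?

V_15 = √(16) · 7^15 / (15! · 2^(15/2)) ≈ 0.0802243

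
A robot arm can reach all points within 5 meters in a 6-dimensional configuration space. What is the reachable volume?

V_6(5) = π^(6/2) · (5)^6 / Γ(6/2 + 1) = 15625·π^3/6 ≈ 80745.5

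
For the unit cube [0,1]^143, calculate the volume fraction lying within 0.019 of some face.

1 - (1 - 2·0.019)^143 = 1 - 0.962^143 ≈ 0.996073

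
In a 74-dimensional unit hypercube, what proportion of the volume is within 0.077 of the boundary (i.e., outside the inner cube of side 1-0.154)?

Shell fraction = 1 - (1-0.154)^74 ≈ 0.9999957791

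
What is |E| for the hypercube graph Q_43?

An n-cube has n·2^(n-1) edges. With n = 43: 43·4398046511104 = 189115999977472.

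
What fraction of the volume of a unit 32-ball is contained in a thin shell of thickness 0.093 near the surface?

Shell fraction = 1 - (1-0.093)^32 ≈ 0.956002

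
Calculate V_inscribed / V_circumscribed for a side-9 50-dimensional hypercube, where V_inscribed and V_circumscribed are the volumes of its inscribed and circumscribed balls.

Volume scales as r^n, and r_in/r_out = 1/√50, giving (1/√50)^50 ≈ 3.35544e-43.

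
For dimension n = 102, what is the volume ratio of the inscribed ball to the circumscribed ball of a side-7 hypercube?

Volume scales as r^n, and r_in/r_out = 1/√102, giving (1/√102)^102 ≈ 3.64243e-103.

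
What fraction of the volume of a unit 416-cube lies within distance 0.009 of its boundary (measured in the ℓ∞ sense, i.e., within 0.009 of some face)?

1 - (1 - 2·0.009)^416 = 1 - 0.982^416 ≈ 0.999477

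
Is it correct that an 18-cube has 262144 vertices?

True. The 18-cube has 2^18 = 262144 vertices.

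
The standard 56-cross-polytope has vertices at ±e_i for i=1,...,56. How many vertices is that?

An n-cross-polytope has 2n vertices; here n = 56, giving 112.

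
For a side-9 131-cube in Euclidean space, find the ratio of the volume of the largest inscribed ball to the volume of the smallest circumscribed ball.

Volume scales as r^n, and r_in/r_out = 1/√131, giving (1/√131)^131 ≈ 2.0832e-139.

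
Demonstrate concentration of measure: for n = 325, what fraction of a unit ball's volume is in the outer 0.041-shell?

1 - (1-0.041)^325 ≈ 0.9999987668 ≈ 99.999877%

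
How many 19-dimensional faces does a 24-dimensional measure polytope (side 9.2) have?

f_19(24-cube) = (24 choose 19) · 2^5 = 1360128.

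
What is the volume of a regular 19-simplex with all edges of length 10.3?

Volume = 10.3^19 · √(20/2^19) / 19! ≈ 0.890313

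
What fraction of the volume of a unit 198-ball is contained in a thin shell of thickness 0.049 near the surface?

1 - (1-0.049)^198 ≈ 0.999952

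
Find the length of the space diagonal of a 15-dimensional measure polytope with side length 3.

The space diagonal of an n-cube of side s is s√n. Here 3·√15 ≈ 11.619.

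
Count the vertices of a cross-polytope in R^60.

An n-cross-polytope has 2n vertices; here n = 60, giving 120.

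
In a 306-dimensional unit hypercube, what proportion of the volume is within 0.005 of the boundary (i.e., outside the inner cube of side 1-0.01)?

1 - (1 - 2·0.005)^306 = 1 - 0.99^306 ≈ 0.953829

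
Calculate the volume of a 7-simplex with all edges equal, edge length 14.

Volume = 14^7 · √(8/2^7) / 7! ≈ 5228.84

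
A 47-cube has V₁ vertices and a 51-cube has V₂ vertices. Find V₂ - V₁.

V₁ = 2^47 = 140737488355328. V₂ = 2^51 = 2251799813685248. V₂ - V₁ = 2111062325329920.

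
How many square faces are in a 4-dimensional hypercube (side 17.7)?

Choose 2 of 4 axes to span the face (C(4,2) = 6 ways), then fix each of the remaining 2 coordinates at one of its two extreme values (2^2 = 4 ways): 6·4 = 24.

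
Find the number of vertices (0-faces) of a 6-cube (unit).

f_0(6-cube) = (6 choose 0) · 2^6 = 64.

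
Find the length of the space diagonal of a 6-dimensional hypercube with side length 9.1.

The space diagonal of an n-cube of side s is s√n. Here 9.1·√6 ≈ 22.2904.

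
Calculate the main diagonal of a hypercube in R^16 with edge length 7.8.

d = √(7.8² + 7.8² + ... + 7.8²) [16 terms] = √(16·7.8²) = 7.8√16 = 31.2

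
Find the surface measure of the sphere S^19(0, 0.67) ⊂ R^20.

The surface area of an n-ball is 2π^(n/2) r^(n-1) / Γ(n/2). For n=20, r=0.67: 0.000255969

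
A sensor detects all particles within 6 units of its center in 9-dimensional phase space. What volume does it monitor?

The n-ball volume is π^(n/2)·r^n/Γ(n/2+1). With n=9, r=6: V = 11943936·π^4/35 ≈ 3.32414e+07.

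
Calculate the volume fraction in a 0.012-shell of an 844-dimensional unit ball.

V(inner)/V(outer) = ((1-0.012)/1)^844 ≈ 3.757e-05, so the shell fraction is 0.999962.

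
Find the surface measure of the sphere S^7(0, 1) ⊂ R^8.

S_8(1) = 2·π^(8/2)·(1)^7 / Γ(8/2) = π^4/3 ≈ 32.4697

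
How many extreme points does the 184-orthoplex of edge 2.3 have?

The vertices are ±e_1, ..., ±e_184, so there are 2·184 = 368.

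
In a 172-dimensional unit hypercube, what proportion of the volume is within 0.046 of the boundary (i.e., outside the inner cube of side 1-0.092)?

Shell fraction = 1 - (1-0.092)^172 ≈ 0.9999999382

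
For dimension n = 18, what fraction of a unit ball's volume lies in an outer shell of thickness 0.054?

1 - (1-0.054)^18 ≈ 0.631837 ≈ 63.18%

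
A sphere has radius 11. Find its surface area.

S_3(11) = 2·π^(3/2)·(11)^2 / Γ(3/2) = 4πr² = 4π·(11)² ≈ 1520.53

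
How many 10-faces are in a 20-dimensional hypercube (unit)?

An n-cube has C(n,k)·2^(n-k) k-faces. Here C(20,10)·2^10 = 184756·1024 = 189190144.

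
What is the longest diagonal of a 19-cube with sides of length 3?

d = √(3² + 3² + ... + 3²) [19 terms] = √(19·3²) = 3√19 ≈ 13.0767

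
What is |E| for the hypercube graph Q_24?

Number of 1-faces = C(24,1)·2^(24-1) = 24·8388608 = 201326592.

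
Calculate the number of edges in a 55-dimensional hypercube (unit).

Number of 1-faces = C(55,1)·2^(55-1) = 55·18014398509481984 = 990791918021509120.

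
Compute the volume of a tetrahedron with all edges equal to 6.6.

Volume = (√2/12) · 6.6³ = 33.8817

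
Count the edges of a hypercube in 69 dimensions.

Each of the 2^69 = 590295810358705651712 vertices has degree 69; total edges = 69·2^69/2 = 20365205457375344984064.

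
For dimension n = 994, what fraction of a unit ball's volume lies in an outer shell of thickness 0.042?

1 - (1-0.042)^994 ≈ 1 - 3.001e-19 ≈ 100.000000%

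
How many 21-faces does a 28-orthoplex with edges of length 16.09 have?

Each 21-face is the convex hull of 22 vertices, one chosen as ±e_i from each of 22 distinct axes: 2^22·C(28,22) = 1580162088960.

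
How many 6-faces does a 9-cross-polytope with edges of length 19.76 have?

An n-cross-polytope has 2^(k+1)·C(n,k+1) k-faces. Here 2^7·C(9,7) = 128·36 = 4608.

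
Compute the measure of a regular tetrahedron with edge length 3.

Volume = (√2/12) · 3³ = 3.18198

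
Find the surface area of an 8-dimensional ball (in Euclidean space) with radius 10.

|∂B_8(10)| = 10000000·π^4/3 ≈ 3.24697e+08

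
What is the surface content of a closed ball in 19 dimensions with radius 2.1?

S = n·V_n(r)/r = 19·V_19(2.1)/2.1 (volume-to-surface relation), giving 558841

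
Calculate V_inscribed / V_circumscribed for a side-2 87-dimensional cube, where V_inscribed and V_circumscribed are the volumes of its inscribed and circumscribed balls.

Volume scales as r^n, and r_in/r_out = 1/√87, giving (1/√87)^87 ≈ 4.27477e-85.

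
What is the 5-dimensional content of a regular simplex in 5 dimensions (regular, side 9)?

V_5 = √(6) · 9^5 / (5! · 2^(5/2)) ≈ 213.075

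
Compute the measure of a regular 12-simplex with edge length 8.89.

V_12 = √(13) · 8.89^12 / (12! · 2^(12/2)) ≈ 28.66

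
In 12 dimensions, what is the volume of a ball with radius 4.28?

The n-ball volume is π^(n/2)·r^n/Γ(n/2+1). With n=12, r=4.28: V ≈ 5.04536e+07.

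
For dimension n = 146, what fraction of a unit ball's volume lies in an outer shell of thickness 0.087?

1 - (1-0.087)^146 ≈ 0.9999983067 ≈ 99.999831%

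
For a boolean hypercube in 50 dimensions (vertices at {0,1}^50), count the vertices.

The 50-cube has 2^50 = 1125899906842624 vertices.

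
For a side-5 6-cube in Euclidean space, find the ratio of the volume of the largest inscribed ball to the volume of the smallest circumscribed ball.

V_in / V_out = (r_in/r_out)^6 = (1/√6)^6 = 6^(-6/2) ≈ 0.00462963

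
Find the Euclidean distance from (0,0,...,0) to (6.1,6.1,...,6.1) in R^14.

||(6.1,6.1,...,6.1)|| = √(14)·6.1 ≈ 22.8241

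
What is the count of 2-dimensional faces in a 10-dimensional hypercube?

Number of 2-faces = C(10,2) · 2^(10-2) = 45 · 256 = 11520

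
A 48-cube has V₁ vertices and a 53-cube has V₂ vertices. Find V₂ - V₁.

V₁ = 2^48 = 281474976710656. V₂ = 2^53 = 9007199254740992. V₂ - V₁ = 8725724278030336.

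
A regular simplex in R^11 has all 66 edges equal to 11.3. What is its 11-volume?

V_11 = √(12) · 11.3^11 / (11! · 2^(11/2)) ≈ 735.585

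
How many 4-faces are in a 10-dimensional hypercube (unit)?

Choose 4 of 10 axes to span the face (C(10,4) = 210 ways), then fix each of the remaining 6 coordinates at one of its two extreme values (2^6 = 64 ways): 210·64 = 13440.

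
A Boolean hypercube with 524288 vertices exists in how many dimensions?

Since 2^n = 524288, we have n = 19.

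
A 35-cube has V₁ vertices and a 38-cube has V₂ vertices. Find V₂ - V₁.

V₁ = 2^35 = 34359738368. V₂ = 2^38 = 274877906944. V₂ - V₁ = 240518168576.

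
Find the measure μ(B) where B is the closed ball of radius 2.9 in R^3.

The n-ball volume is π^(n/2)·r^n/Γ(n/2+1). With n=3, r=2.9: V ≈ 102.16.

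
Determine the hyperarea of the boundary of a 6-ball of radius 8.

The surface area of an n-ball is 2π^(n/2) r^(n-1) / Γ(n/2). For n=6, r=8: 32768·π^3 ≈ 1.01601e+06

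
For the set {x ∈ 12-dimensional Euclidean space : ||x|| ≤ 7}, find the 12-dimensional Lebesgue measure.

Volume = π^{12/2}·(7)^12/Γ(7) = 13841287201·π^6/720 ≈ 1.84818e+10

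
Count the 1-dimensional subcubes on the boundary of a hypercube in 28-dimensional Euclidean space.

An n-cube has C(n,k)·2^(n-k) k-faces. Here C(28,1)·2^27 = 28·134217728 = 3758096384.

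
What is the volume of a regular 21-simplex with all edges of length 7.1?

V_21 = √(22) · 7.1^21 / (21! · 2^(21/2)) ≈ 4.76955e-05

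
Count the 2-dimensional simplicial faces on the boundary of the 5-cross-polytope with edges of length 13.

An n-cross-polytope has 2^(k+1)·C(n,k+1) k-faces. Here 2^3·C(5,3) = 8·10 = 80.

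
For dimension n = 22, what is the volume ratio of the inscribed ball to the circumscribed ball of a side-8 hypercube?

Volume scales as r^n, and r_in/r_out = 1/√22, giving (1/√22)^22 ≈ 1.7114e-15.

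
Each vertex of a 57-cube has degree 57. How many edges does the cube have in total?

The 57-cube has n·2^(n-1) = 57·2^56 = 57·72057594037927936 = 4107282860161892352 edges.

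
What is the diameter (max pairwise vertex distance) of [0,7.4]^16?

Diagonal = √16 · 7.4 = 29.6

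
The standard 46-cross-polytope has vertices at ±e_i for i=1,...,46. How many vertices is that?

Number of vertices = 2n = 92.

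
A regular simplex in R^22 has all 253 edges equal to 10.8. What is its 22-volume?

V = (10.8^22 / 22!) · √((22+1) / 2^22) ≈ 0.113264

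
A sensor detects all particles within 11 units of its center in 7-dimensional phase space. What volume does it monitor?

V_7(11) = π^(7/2) · (11)^7 / Γ(7/2 + 1) = 311794736·π^3/105 ≈ 9.20723e+07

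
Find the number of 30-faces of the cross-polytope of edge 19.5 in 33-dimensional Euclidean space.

f_30(33-orthoplex) = 2^31 · (33 choose 31) = 1133871366144.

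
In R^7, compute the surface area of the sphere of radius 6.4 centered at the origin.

S_7(6.4) = 2·π^(7/2)·(6.4)^6 / Γ(7/2) ≈ 2.27278e+06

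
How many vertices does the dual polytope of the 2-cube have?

The 2-dimensional cross-polytope has 2n = 2·2 = 4 vertices.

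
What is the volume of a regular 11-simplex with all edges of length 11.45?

V_11 = √(12) · 11.45^11 / (11! · 2^(11/2)) ≈ 850.414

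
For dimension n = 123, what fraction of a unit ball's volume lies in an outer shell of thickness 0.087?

1 - (1-0.087)^123 ≈ 0.999986 ≈ 99.998626%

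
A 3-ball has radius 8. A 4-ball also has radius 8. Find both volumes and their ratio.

V_3(8) ≈ 2144.66. V_4(8) ≈ 20212.9. Ratio V_3/V_4 ≈ 0.1061.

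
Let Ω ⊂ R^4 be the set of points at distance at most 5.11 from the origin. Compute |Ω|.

Volume = π^{4/2}·(5.11)^4/Γ(3) ≈ 3364.75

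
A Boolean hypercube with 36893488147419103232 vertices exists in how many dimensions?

The n-cube has 2^n vertices, and 36893488147419103232 = 2^65, so n = 65.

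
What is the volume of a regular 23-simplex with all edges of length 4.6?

For a regular n-simplex with edge a, V = (a^n / n!)·√((n+1)/2^n). With a=4.6, n=23: V ≈ 1.14603e-10.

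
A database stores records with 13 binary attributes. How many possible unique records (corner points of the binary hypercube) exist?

An n-cube has 2^n vertices; for n = 13 that is 2^13 = 8192.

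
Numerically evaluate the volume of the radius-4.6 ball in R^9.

Volume = π^{9/2}·(4.6)^9/Γ(11/2) ≈ 3.04185e+06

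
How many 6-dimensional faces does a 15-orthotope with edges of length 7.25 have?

f_6(15-cube) = (15 choose 6) · 2^9 = 2562560.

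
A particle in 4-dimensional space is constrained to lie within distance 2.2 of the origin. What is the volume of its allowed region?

The n-ball volume is π^(n/2)·r^n/Γ(n/2+1). With n=4, r=2.2: V ≈ 115.601.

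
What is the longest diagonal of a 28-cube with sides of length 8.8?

Diagonal = √28 · 8.8 ≈ 46.5652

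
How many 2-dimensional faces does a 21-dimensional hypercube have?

An n-cube has C(n,k)·2^(n-k) k-faces. Here C(21,2)·2^19 = 210·524288 = 110100480.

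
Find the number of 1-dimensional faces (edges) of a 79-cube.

The 79-cube has n·2^(n-1) = 79·2^78 = 79·302231454903657293676544 = 23876284937388926200446976 edges.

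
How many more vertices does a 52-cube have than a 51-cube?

The 52-cube has 2^52 = 4503599627370496 vertices. The 51-cube has 2^51 = 2251799813685248 vertices. Difference: 4503599627370496 - 2251799813685248 = 2251799813685248.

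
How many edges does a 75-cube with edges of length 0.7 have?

Number of 1-faces = C(75,1)·2^(75-1) = 75·18889465931478580854784 = 1416709944860893564108800.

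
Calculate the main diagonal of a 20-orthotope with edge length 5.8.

Diagonal = √20 · 5.8 ≈ 25.9384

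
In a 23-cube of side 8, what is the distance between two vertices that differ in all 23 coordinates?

The space diagonal of an n-cube of side s is s√n. Here 8·√23 ≈ 38.3667.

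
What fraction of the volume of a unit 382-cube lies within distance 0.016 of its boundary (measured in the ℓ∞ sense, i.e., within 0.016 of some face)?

1 - (1 - 2·0.016)^382 = 1 - 0.968^382 ≈ 0.9999959785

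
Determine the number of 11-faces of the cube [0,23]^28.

An n-cube has C(n,k)·2^(n-k) k-faces. Here C(28,11)·2^17 = 21474180·131072 = 2814663720960.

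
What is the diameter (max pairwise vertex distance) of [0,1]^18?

||(1,1,...,1)|| = √(18)·1 ≈ 4.24264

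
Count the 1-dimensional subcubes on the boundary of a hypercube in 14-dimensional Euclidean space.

An n-cube has C(n,k)·2^(n-k) k-faces. Here C(14,1)·2^13 = 14·8192 = 114688.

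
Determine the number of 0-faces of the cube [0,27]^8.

f_0(8-cube) = (8 choose 0) · 2^8 = 256.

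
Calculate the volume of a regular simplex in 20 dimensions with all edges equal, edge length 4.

V = (4^20 / 20!) · √((20+1) / 2^20) ≈ 2.02248e-09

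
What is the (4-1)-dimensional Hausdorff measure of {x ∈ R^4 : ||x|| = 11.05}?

S = n·V_n(r)/r = 4·V_4(11.05)/11.05 (volume-to-surface relation), giving 26632.8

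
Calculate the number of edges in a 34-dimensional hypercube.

Number of 1-faces = C(34,1)·2^(34-1) = 34·8589934592 = 292057776128.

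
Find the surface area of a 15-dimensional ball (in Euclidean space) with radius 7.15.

The surface area of an n-ball is 2π^(n/2) r^(n-1) / Γ(n/2). For n=15, r=7.15: 5.22163e+12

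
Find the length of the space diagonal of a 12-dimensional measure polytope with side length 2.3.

d = √(2.3² + 2.3² + ... + 2.3²) [12 terms] = √(12·2.3²) = 2.3√12 ≈ 7.96743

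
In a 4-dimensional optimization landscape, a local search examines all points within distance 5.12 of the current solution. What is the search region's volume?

Volume = π^{4/2}·(5.12)^4/Γ(3) ≈ 3391.17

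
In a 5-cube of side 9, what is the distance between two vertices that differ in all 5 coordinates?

The space diagonal of an n-cube of side s is s√n. Here 9·√5 ≈ 20.1246.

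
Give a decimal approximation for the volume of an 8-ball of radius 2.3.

V_8(2.3) = π^(8/2) · (2.3)^8 / Γ(8/2 + 1) ≈ 3178.42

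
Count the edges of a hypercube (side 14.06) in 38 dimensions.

The 38-cube has n·2^(n-1) = 38·2^37 = 38·137438953472 = 5222680231936 edges.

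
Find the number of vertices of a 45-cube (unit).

The 45-cube has 2^45 = 35184372088832 vertices.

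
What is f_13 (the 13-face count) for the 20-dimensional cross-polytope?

Each 13-face is the convex hull of 14 vertices, one chosen as ±e_i from each of 14 distinct axes: 2^14·C(20,14) = 635043840.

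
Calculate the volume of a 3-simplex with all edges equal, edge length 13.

Volume = (√2/12) · 13³ = 258.919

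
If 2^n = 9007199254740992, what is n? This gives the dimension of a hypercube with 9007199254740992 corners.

The n-cube has 2^n vertices, and 9007199254740992 = 2^53, so n = 53.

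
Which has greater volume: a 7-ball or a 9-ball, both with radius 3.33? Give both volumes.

V_7(3.33) ≈ 21453.1. V_9(3.33) ≈ 166079. The 9-ball is larger.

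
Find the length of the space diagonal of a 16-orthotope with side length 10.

Diagonal = √16 · 10 = 40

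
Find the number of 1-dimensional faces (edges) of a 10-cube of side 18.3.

Each of the 2^10 = 1024 vertices has degree 10; total edges = 10·2^10/2 = 5120.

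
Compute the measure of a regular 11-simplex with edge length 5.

Volume = 5^11 · √(12/2^11) / 11! ≈ 0.0936354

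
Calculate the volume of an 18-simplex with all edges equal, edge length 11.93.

Volume = 11.93^18 · √(19/2^18) / 18! ≈ 31.8635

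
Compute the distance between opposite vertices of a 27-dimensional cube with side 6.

The space diagonal of an n-cube of side s is s√n. Here 6·√27 ≈ 31.1769.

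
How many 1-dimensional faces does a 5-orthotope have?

An n-cube has C(n,k)·2^(n-k) k-faces. Here C(5,1)·2^4 = 5·16 = 80.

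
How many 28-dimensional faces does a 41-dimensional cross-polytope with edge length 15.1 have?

An n-cross-polytope has 2^(k+1)·C(n,k+1) k-faces. Here 2^29·C(41,29) = 536870912·7898654920 = 4240558070473687040.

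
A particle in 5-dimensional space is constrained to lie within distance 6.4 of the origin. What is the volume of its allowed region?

The n-ball volume is π^(n/2)·r^n/Γ(n/2+1). With n=5, r=6.4: V ≈ 56519.5.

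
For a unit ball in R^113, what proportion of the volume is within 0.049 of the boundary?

V(inner)/V(outer) = ((1-0.049)/1)^113 ≈ 0.003423, so the shell fraction is 0.996577.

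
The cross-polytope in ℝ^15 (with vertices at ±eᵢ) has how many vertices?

Number of vertices = 2n = 30.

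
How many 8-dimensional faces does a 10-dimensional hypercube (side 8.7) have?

Number of 8-faces = C(10,8) · 2^(10-8) = 45 · 4 = 180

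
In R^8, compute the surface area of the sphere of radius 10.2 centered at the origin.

|∂B_8(10.2)| ≈ 3.72975e+08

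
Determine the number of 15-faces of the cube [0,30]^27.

Number of 15-faces = C(27,15) · 2^(27-15) = 17383860 · 4096 = 71204290560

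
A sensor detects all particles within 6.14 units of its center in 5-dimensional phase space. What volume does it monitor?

The n-ball volume is π^(n/2)·r^n/Γ(n/2+1). With n=5, r=6.14: V ≈ 45934.6.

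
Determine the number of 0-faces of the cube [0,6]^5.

Number of 0-faces = C(5,0) · 2^(5-0) = 1 · 32 = 32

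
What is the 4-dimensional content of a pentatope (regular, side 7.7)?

V_4 = √(5) · 7.7^4 / (4! · 2^(4/2)) ≈ 81.8798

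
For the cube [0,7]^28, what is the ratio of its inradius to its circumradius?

r_in = 7/2 (half the side); r_out = 7√28/2 (half the diagonal). Ratio = 1/√28 ≈ 0.188982.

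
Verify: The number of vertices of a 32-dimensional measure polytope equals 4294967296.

True. The 32-cube has 2^32 = 4294967296 vertices.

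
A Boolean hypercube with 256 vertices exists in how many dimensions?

2^n = 256 ⇒ n = log_2(256) = 8.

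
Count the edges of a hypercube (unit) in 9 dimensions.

Each of the 2^9 = 512 vertices has degree 9; total edges = 9·2^9/2 = 2304.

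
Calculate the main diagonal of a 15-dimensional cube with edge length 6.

Diagonal = √15 · 6 ≈ 23.2379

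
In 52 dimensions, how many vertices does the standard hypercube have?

An n-cube has 2^n vertices; for n = 52 that is 2^52 = 4503599627370496.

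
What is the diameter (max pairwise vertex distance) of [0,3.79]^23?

d = √(3.79² + 3.79² + ... + 3.79²) [23 terms] = √(23·3.79²) = 3.79√23 ≈ 18.1762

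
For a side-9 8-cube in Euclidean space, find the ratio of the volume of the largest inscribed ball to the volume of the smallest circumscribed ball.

V_in / V_out = (r_in/r_out)^8 = (1/√8)^8 = 8^(-8/2) ≈ 0.000244141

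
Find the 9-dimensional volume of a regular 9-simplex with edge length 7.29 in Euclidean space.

For a regular n-simplex with edge a, V = (a^n / n!)·√((n+1)/2^n). With a=7.29, n=9: V ≈ 22.3949.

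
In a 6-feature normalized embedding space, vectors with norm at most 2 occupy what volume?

V = 32·π^3/3 ≈ 330.734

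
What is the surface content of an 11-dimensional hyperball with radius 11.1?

The surface area of an n-ball is 2π^(n/2) r^(n-1) / Γ(n/2). For n=11, r=11.1: 5.88474e+11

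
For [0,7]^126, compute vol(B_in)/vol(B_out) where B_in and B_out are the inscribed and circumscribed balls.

V_in/V_out = n^(-n/2) = 126^(-126/2) ≈ 4.74958e-133.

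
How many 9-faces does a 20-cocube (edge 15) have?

An n-cross-polytope has 2^(k+1)·C(n,k+1) k-faces. Here 2^10·C(20,10) = 1024·184756 = 189190144.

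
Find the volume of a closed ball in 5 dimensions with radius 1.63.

Volume = π^{5/2}·(1.63)^5/Γ(7/2) ≈ 60.5671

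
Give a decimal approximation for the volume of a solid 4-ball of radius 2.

V_4(2) = π^(4/2) · (2)^4 / Γ(4/2 + 1) = 8·π^2 ≈ 78.9568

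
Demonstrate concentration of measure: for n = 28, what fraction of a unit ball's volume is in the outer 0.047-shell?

1 - (1-0.047)^28 ≈ 0.740223 ≈ 74.02%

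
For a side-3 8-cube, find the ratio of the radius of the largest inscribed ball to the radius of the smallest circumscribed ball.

r_in / r_out = (3/2) / (3√8/2) = 1/√8 ≈ 0.353553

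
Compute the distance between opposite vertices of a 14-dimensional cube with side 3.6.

Diagonal = √14 · 3.6 ≈ 13.47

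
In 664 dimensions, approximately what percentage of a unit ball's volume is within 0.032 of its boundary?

1 - (1-0.032)^664 ≈ 1 - 4.181e-10 ≈ (100 - 4.18e-08)%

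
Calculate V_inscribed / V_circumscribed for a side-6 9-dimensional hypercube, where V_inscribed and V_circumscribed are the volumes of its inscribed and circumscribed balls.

V_in / V_out = (r_in/r_out)^9 = (1/√9)^9 = 9^(-9/2) ≈ 5.08053e-05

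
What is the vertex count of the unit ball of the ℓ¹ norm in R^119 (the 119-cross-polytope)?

The 119-dimensional cross-polytope has 2n = 2·119 = 238 vertices.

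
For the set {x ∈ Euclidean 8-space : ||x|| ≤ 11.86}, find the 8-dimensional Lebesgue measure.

The n-ball volume is π^(n/2)·r^n/Γ(n/2+1). With n=8, r=11.86: V ≈ 1.58879e+09.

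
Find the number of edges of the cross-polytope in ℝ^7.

Each 1-face is the convex hull of 2 vertices, one chosen as ±e_i from each of 2 distinct axes: 2^2·C(7,2) = 84.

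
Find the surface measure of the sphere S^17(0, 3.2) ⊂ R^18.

The surface area of an n-ball is 2π^(n/2) r^(n-1) / Γ(n/2). For n=18, r=3.2: 5.72016e+08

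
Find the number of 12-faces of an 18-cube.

Number of 12-faces = C(18,12) · 2^(18-12) = 18564 · 64 = 1188096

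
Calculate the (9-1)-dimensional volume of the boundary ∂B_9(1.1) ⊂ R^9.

S_9(1.1) = 2·π^(9/2)·(1.1)^8 / Γ(9/2) ≈ 63.6358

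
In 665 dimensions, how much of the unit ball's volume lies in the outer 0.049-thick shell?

1 - (1-0.049)^665 ≈ 1 - 3.091e-15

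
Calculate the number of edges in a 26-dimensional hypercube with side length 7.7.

Each of the 2^26 = 67108864 vertices has degree 26; total edges = 26·2^26/2 = 872415232.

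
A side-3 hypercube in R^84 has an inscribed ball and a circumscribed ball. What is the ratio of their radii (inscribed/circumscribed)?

r_in / r_out = (3/2) / (3√84/2) = 1/√84 ≈ 0.109109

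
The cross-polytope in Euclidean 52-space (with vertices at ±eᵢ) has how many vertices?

An n-cross-polytope has 2n vertices; here n = 52, giving 104.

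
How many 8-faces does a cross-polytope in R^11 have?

Each 8-face is the convex hull of 9 vertices, one chosen as ±e_i from each of 9 distinct axes: 2^9·C(11,9) = 28160.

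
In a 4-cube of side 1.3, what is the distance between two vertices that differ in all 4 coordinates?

d = √(1.3² + 1.3² + ... + 1.3²) [4 terms] = √(4·1.3²) = 1.3√4 = 2.6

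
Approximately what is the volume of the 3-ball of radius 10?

V_3(10) = π^(3/2) · (10)^3 / Γ(3/2 + 1) = 4000·π/3 ≈ 4188.79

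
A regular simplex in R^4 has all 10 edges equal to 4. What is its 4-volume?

V_4 = √(5) · 4^4 / (4! · 2^(4/2)) ≈ 5.96285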